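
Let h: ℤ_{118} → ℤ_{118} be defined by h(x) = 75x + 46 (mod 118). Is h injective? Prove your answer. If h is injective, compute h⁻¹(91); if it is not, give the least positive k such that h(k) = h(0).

Recall: injectivity means: for all a, b in the domain, h(a) = h(b) implies a = b.
Suppose h(a) = h(b) in ℤ_{118}. Then 75a + 46 ≡ 75b + 46 (mod 118), hence 75(a − b) ≡ 0 (mod 118).
Since gcd(75, 118) = 1, 75 is invertible modulo 118, so a − b ≡ 0 (mod 118), i.e. a = b.
Thus h is injective.
We now compute 75⁻¹ mod 118 explicitly. Euclid's algorithm: 118 = 1·75 + 43, 75 = 1·43 + 32, 43 = 1·32 + 11, 32 = 2·11 + 10, 11 = 1·10 + 1; back-substituting gives 1 = 107·75 − 68·118, so 75⁻¹ ≡ 107 (mod 118).
Since h is injective, we find h⁻¹(91): we need 75x ≡ 91 − 46 ≡ 45 (mod 118). Using 75⁻¹ = 107: x ≡ 107·45 = 4815 = 40·118 + 95, so x = 95.
Check: h(95) = 75·95 + 46 = 7171 = 60·118 + 91 ≡ 91 (mod 118).

95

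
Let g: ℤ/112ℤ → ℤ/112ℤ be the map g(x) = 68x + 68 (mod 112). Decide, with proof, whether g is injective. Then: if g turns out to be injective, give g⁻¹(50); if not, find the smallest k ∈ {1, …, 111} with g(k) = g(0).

We have gcd(68, 112) = 4 > 1. Taking a = 0 and b = 28: g(0) = 68 and g(28) = 68·28 + 68 = 1972 ≡ 68 (mod 112).
So g(0) = g(28) while 0 ≠ 28, so g is not injective.
Since g is not injective, we find the least positive k with g(k) = g(0): this means 68k ≡ 0 (mod 112), i.e. 112 ∣ 68k. Since gcd(68, 112) = 4, dividing through by 4 this holds exactly when 28 ∣ 17k, and as gcd(17, 28) = 1, exactly when 28 ∣ k.
The smallest positive such k is 28.

28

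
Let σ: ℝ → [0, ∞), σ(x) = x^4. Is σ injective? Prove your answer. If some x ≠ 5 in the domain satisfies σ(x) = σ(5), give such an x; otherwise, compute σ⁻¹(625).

σ(5) = 625 = (−5)^4 = σ(−5) (since 4 is even), with 5 ≠ −5. So σ is not injective.
For the follow-up, such an x exists: taking x = −5 ∈ ℝ gives σ(−5) = 625 = σ(5) with −5 ≠ 5.

-5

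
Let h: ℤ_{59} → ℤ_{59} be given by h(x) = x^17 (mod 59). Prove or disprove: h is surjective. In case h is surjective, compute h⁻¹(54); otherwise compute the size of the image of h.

Since 59 is prime, the nonzero elements of ℤ_{59} form a cyclic group of order 58.
As gcd(17, 58) = 1, raising to the 17th power is a bijection on this group: if u^17 ≡ v^17 then (uv^{−1})^17 = 1, and the only element of order dividing gcd(17, 58) = 1 is 1, so u = v.
With h(0) = 0 this makes h injective on all of ℤ_{59}, hence bijective (finite equal-size domain and codomain). In particular h is surjective.
Since h is surjective, we find the preimage of 54. The inverse of x ↦ x^17 on (ℤ_{59})^× is x ↦ x^41, because 17·41 = 697 = 12·58 + 1 ≡ 1 (mod 58) and x^{58} = 1 for x ≠ 0 (Fermat). So h⁻¹(54) = 54^41 mod 59.
Repeated squaring mod 59: 54^1 ≡ 54, 54^2 ≡ 54² = 2916 ≡ 25, 54^4 ≡ 25² = 625 ≡ 35, 54^8 ≡ 35² = 1225 ≡ 45, 54^16 ≡ 45² = 2025 ≡ 19, 54^32 ≡ 19² = 361 ≡ 7. Since 41 = 32 + 8 + 1, 54^41 ≡ 7·45·54: 7·45 = 315 ≡ 20, then 20·54 = 1080 ≡ 18. So 54^41 ≡ 18 (mod 59).
Hence h⁻¹(54) = 18.

18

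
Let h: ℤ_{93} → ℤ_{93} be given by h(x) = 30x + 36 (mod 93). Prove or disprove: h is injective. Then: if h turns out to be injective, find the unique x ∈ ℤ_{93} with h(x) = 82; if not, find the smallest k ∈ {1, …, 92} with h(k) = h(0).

31

By definition, h is injective if h(u) = h(v) implies u = v.
We have gcd(30, 93) = 3 > 1. Taking u = 0 and v = 31: h(0) = 36 and h(31) = 30·31 + 36 = 966 ≡ 36 (mod 93).
So h(0) = h(31) while 0 ≠ 31, so h is not injective.
Since h is not injective, we find the least positive k with h(k) = h(0): this means 30k ≡ 0 (mod 93), i.e. 93 ∣ 30k. Since gcd(30, 93) = 3, dividing through by 3 this holds exactly when 31 ∣ 10k, and as gcd(10, 31) = 1, exactly when 31 ∣ k.
The smallest positive such k is 31.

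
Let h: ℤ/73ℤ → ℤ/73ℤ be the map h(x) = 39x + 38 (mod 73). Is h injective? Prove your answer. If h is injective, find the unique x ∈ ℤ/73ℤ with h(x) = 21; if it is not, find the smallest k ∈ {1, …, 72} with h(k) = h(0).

Recall: h is injective if h(x_1) = h(x_2) implies x_1 = x_2.
If h(x_1) = h(x_2), then 39x_1 ≡ 39x_2 (mod 73). Because gcd(39, 73) = 1, we may cancel 39 to get x_1 ≡ x_2 (mod 73).
Thus h is injective.
We now compute 39⁻¹ mod 73 explicitly. Euclid's algorithm: 73 = 1·39 + 34, 39 = 1·34 + 5, 34 = 6·5 + 4, 5 = 1·4 + 1; back-substituting gives 1 = 15·39 − 8·73, so 39⁻¹ ≡ 15 (mod 73).
Since h is injective, we find h⁻¹(21): we need 39x ≡ 21 − 38 ≡ 56 (mod 73). Using 39⁻¹ = 15: x ≡ 15·56 = 840 = 11·73 + 37, so x = 37.
Check: h(37) = 39·37 + 38 = 1481 = 20·73 + 21 ≡ 21 (mod 73).

37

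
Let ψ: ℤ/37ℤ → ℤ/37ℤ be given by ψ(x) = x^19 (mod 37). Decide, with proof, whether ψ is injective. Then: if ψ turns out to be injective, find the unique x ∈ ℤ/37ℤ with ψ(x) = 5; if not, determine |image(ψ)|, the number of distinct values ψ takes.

32

Since 37 is prime, the nonzero elements of ℤ/37ℤ form a cyclic group of order 36.
As gcd(19, 36) = 1, raising to the 19th power is a bijection on this group: if u^19 ≡ v^19 then (uv^{−1})^19 = 1, and the only element of order dividing gcd(19, 36) = 1 is 1, so u = v.
With ψ(0) = 0 this makes ψ injective on all of ℤ/37ℤ, hence bijective (finite equal-size domain and codomain). In particular ψ is injective.
Since ψ is injective, we find the preimage of 5. The inverse of x ↦ x^19 on (ℤ/37ℤ)^× is x ↦ x^19, because 19·19 = 361 = 10·36 + 1 ≡ 1 (mod 36) and x^{36} = 1 for x ≠ 0 (Fermat). So ψ⁻¹(5) = 5^19 mod 37.
Repeated squaring mod 37: 5^1 ≡ 5, 5^2 ≡ 5² = 25, 5^4 ≡ 25² = 625 ≡ 33, 5^8 ≡ 33² = 1089 ≡ 16, 5^16 ≡ 16² = 256 ≡ 34. Since 19 = 16 + 2 + 1, 5^19 ≡ 34·25·5: 34·25 = 850 ≡ 36, then 36·5 = 180 ≡ 32. So 5^19 ≡ 32 (mod 37).
Hence ψ⁻¹(5) = 32.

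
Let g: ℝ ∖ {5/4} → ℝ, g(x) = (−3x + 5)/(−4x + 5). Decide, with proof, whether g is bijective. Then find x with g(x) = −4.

If g(x) = 3/4, cross-multiplying gives −4(−3x + 5) = −3(−4x + 5), which simplifies to −20 = −15 — false.  So 3/4 has no preimage and g is not surjective.
Thus g is not bijective.
Solving g(x) = −4: cross-multiplying gives −3x + 5 = −4(−4x + 5), which rearranges to −19x = −25, so x = 25/19.

25/19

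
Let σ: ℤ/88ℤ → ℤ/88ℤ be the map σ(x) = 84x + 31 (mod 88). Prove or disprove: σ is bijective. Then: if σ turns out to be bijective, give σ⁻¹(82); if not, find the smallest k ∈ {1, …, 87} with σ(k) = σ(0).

22

We have gcd(84, 88) = 4 > 1. Taking x_1 = 0 and x_2 = 22: σ(0) = 31 and σ(22) = 84·22 + 31 = 1879 ≡ 31 (mod 88).
So σ(0) = σ(22) while 0 ≠ 22, hence σ is not injective, hence not bijective.
Since σ is not bijective, we find the least positive k with σ(k) = σ(0): this means 84k ≡ 0 (mod 88), i.e. 88 ∣ 84k. Since gcd(84, 88) = 4, dividing through by 4 this holds exactly when 22 ∣ 21k, and as gcd(21, 22) = 1, exactly when 22 ∣ k.
The smallest positive such k is 22.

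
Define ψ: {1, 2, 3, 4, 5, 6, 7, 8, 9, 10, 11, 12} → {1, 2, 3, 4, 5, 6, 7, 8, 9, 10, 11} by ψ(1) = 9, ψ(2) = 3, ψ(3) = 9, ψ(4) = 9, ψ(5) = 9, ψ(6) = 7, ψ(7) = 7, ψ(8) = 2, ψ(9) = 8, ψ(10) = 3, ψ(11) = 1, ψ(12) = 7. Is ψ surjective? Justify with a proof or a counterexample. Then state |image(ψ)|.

6

No element maps to 4, so ψ is not surjective.
The image of ψ is {1, 2, 3, 7, 8, 9}, which has 6 elements.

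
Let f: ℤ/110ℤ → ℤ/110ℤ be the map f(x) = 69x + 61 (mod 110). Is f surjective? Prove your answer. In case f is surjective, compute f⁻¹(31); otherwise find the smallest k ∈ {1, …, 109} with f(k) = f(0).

Since gcd(69, 110) = 1, 69 is invertible modulo 110. Euclid's algorithm: 110 = 1·69 + 41, 69 = 1·41 + 28, 41 = 1·28 + 13, 28 = 2·13 + 2, 13 = 6·2 + 1; back-substituting gives 1 = 59·69 − 37·110, so 69⁻¹ ≡ 59 (mod 110).
For any y ∈ ℤ/110ℤ, x = 59(y − 61) mod 110 satisfies f(x) = 69·59(y − 61) + 61 ≡ y (since 69·59 ≡ 1 mod 110). So every y has a preimage.
Therefore f is surjective.
Since f is surjective, we compute f⁻¹(31): solve 69x + 61 ≡ 31 (mod 110), i.e. 69x ≡ 80 (mod 110).
Multiplying by 69⁻¹ = 59 gives x ≡ 59·80 = 4720 = 42·110 + 100 ≡ 100 (mod 110).
Check: f(100) = 69·100 + 61 = 6961 = 63·110 + 31 ≡ 31 (mod 110).

100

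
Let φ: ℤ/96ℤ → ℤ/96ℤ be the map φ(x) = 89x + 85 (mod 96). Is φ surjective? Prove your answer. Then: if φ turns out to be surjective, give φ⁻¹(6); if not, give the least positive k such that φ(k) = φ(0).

25

By definition, surjectivity means every element of the codomain has a preimage under φ.
Since gcd(89, 96) = 1, 89 is invertible modulo 96. Euclid's algorithm: 96 = 1·89 + 7, 89 = 12·7 + 5, 7 = 1·5 + 2, 5 = 2·2 + 1; back-substituting gives 1 = 41·89 − 38·96, so 89⁻¹ ≡ 41 (mod 96).
Then y ↦ 41(y − 85) is a two-sided inverse to φ, so every y ∈ ℤ/96ℤ has a preimage.
So φ is surjective.
Since φ is surjective, we find φ⁻¹(6): we need 89x ≡ 6 − 85 ≡ 17 (mod 96). Using 89⁻¹ = 41: x ≡ 41·17 = 697 = 7·96 + 25, so x = 25.
Check: φ(25) = 89·25 + 85 = 2310 = 24·96 + 6 ≡ 6 (mod 96).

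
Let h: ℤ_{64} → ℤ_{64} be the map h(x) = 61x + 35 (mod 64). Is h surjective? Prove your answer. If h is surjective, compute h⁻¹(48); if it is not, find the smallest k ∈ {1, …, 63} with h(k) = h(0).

Since gcd(61, 64) = 1, 61 is invertible modulo 64. Euclid's algorithm: 64 = 1·61 + 3, 61 = 20·3 + 1; back-substituting gives 1 = 21·61 − 20·64, so 61⁻¹ ≡ 21 (mod 64).
For any y ∈ ℤ_{64}, x = 21(y − 35) mod 64 satisfies h(x) = 61·21(y − 35) + 35 ≡ y (since 61·21 ≡ 1 mod 64). So every y has a preimage.
Therefore h is surjective.
Since h is surjective, we find h⁻¹(48): we need 61x ≡ 48 − 35 ≡ 13 (mod 64). Using 61⁻¹ = 21: x ≡ 21·13 = 273 = 4·64 + 17, so x = 17.
Check: h(17) = 61·17 + 35 = 1072 = 16·64 + 48 ≡ 48 (mod 64).

17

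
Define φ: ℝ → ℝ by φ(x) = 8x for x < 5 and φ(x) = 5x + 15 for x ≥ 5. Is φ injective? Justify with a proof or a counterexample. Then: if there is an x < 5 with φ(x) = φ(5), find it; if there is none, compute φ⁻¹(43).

28/5

Both pieces are strictly increasing (slopes 8 and 5), so each is injective on its own interval.
The left piece maps (−∞, 5) onto (−∞, 40); the right piece maps [5, ∞) onto [40, ∞).
These images are disjoint, so no value is attained by both pieces. So φ is injective.
Because the two images are disjoint, no x < 5 has φ(x) = φ(5), so we compute φ⁻¹(43): 43 lies in [40, ∞), so solve 5x + 15 = 43: x = (43 − 15)/5 = 28/5.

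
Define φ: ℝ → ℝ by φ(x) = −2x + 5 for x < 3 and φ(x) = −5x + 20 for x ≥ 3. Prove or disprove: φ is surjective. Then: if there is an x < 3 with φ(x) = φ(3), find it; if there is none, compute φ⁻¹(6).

Both pieces are strictly decreasing (slopes −2 and −5), so each is injective on its own interval.
The left piece maps (−∞, 3) onto (−1, ∞); the right piece maps [3, ∞) onto (−∞, 5].
The union (−1, ∞) ∪ (−∞, 5] covers ℝ, so φ is surjective.
For the follow-up: the images overlap, so an x < 3 with φ(x) = φ(3) exists. φ(3) = 5; solving −2x + 5 = 5 for x < 3 gives x = (5 − 5)/(−2) = 0.

0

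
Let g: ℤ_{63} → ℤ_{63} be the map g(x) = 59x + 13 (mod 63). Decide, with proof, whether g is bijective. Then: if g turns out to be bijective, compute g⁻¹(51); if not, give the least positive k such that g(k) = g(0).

If g(s) = g(t), then 59s ≡ 59t (mod 63). Because gcd(59, 63) = 1, we may cancel 59 to get s ≡ t (mod 63).
We now compute 59⁻¹ mod 63 explicitly. Euclid's algorithm: 63 = 1·59 + 4, 59 = 14·4 + 3, 4 = 1·3 + 1; back-substituting gives 1 = 47·59 − 44·63, so 59⁻¹ ≡ 47 (mod 63).
For any y ∈ ℤ_{63}, x = 47(y − 13) mod 63 satisfies g(x) = 59·47(y − 13) + 13 ≡ y (since 59·47 ≡ 1 mod 63). So every y has a preimage.
Therefore g is bijective.
Since g is bijective, we compute g⁻¹(51): solve 59x + 13 ≡ 51 (mod 63), i.e. 59x ≡ 38 (mod 63).
Multiplying by 59⁻¹ = 47 gives x ≡ 47·38 = 1786 = 28·63 + 22 ≡ 22 (mod 63).
Check: g(22) = 59·22 + 13 = 1311 = 20·63 + 51 ≡ 51 (mod 63).

22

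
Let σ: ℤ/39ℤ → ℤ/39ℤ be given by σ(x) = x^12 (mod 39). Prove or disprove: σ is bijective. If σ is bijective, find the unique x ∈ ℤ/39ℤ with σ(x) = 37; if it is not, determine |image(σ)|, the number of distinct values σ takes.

σ(1) = 1^12 = 1.
σ(2): Repeated squaring mod 39: 2^1 ≡ 2, 2^2 ≡ 2² = 4, 2^4 ≡ 4² = 16, 2^8 ≡ 16² = 256 ≡ 22. Since 12 = 8 + 4, 2^12 ≡ 22·16: 22·16 = 352 ≡ 1. So 2^12 ≡ 1 (mod 39).
So σ(1) = σ(2) = 1 while 1 ≠ 2, so σ is not injective, hence not bijective.
Since σ is not bijective, we determine |image(σ)|. Computing x^12 mod 39 for each x (by repeated squaring, reducing mod 39 at every step), the values σ(0), σ(1), …, σ(38) are: 0, 1, 1, 27, 1, 1, 27, 1, 1, 27, 1, 1, 27, 13, 1, 27, 1, 1, 27, 1, 1, 27, 1, 1, 27, 1, 13, 27, 1, 1, 27, 1, 1, 27, 1, 1, 27, 1, 1.
The distinct values are {0, 1, 13, 27}; there are 4 of them.

4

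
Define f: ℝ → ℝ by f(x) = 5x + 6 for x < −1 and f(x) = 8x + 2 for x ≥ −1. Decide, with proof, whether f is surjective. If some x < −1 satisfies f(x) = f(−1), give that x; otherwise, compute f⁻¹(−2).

-12/5

Both pieces are strictly increasing (slopes 5 and 8), so each is injective on its own interval.
The left piece maps (−∞, −1) onto (−∞, 1); the right piece maps [−1, ∞) onto [−6, ∞).
The union (−∞, 1) ∪ [−6, ∞) covers ℝ, so f is surjective.
For the follow-up: the images overlap, so an x < −1 with f(x) = f(−1) exists. f(−1) = −6; solving 5x + 6 = −6 for x < −1 gives x = (−6 − 6)/5 = −12/5.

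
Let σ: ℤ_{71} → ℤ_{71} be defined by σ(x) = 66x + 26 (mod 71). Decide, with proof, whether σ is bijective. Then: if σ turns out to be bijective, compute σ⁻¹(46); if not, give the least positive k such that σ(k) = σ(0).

67

Suppose σ(a) = σ(b) in ℤ_{71}. Then 66a + 26 ≡ 66b + 26 (mod 71), hence 66(a − b) ≡ 0 (mod 71).
Since gcd(66, 71) = 1, 66 is invertible modulo 71, so a − b ≡ 0 (mod 71), i.e. a = b.
We now compute 66⁻¹ mod 71 explicitly. Euclid's algorithm: 71 = 1·66 + 5, 66 = 13·5 + 1; back-substituting gives 1 = 14·66 − 13·71, so 66⁻¹ ≡ 14 (mod 71).
For any y ∈ ℤ_{71}, x = 14(y − 26) mod 71 satisfies σ(x) = 66·14(y − 26) + 26 ≡ y (since 66·14 ≡ 1 mod 71). So every y has a preimage.
Thus σ is bijective.
Since σ is bijective, we find σ⁻¹(46): we need 66x ≡ 46 − 26 ≡ 20 (mod 71). Using 66⁻¹ = 14: x ≡ 14·20 = 280 = 3·71 + 67, so x = 67.
Check: σ(67) = 66·67 + 26 = 4448 = 62·71 + 46 ≡ 46 (mod 71).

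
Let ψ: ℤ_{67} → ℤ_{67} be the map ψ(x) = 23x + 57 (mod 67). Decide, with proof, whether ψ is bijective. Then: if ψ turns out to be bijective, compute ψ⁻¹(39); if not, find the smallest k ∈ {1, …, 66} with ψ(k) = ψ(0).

40

By definition, ψ is injective when ψ(x_1) = ψ(x_2) forces x_1 = x_2.
Suppose ψ(x_1) = ψ(x_2) in ℤ_{67}. Then 23x_1 + 57 ≡ 23x_2 + 57 (mod 67), therefore 23(x_1 − x_2) ≡ 0 (mod 67).
Since gcd(23, 67) = 1, 23 is invertible modulo 67, hence x_1 − x_2 ≡ 0 (mod 67), i.e. x_1 = x_2.
We now compute 23⁻¹ mod 67 explicitly. Euclid's algorithm: 67 = 2·23 + 21, 23 = 1·21 + 2, 21 = 10·2 + 1; back-substituting gives 1 = 35·23 − 12·67, so 23⁻¹ ≡ 35 (mod 67).
Then y ↦ 35(y − 57) is a two-sided inverse to ψ, so every y ∈ ℤ_{67} has a preimage.
Therefore ψ is bijective.
Since ψ is bijective, we compute ψ⁻¹(39): solve 23x + 57 ≡ 39 (mod 67), i.e. 23x ≡ 49 (mod 67).
Multiplying by 23⁻¹ = 35 gives x ≡ 35·49 = 1715 = 25·67 + 40 ≡ 40 (mod 67).
Check: ψ(40) = 23·40 + 57 = 977 = 14·67 + 39 ≡ 39 (mod 67).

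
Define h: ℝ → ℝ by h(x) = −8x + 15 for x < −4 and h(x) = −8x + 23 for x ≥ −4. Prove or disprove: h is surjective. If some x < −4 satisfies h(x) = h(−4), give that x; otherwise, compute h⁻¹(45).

-5

Both pieces are strictly decreasing (slopes −8 and −8), so each is injective on its own interval.
The left piece maps (−∞, −4) onto (47, ∞); the right piece maps [−4, ∞) onto (−∞, 55].
The union (47, ∞) ∪ (−∞, 55] covers ℝ, so h is surjective.
For the follow-up: the images overlap, so an x < −4 with h(x) = h(−4) exists. h(−4) = 55; solving −8x + 15 = 55 for x < −4 gives x = (55 − 15)/(−8) = −5.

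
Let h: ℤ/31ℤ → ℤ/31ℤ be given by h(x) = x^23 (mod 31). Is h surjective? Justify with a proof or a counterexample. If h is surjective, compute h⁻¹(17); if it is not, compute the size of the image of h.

Since 31 is prime, the nonzero elements of ℤ/31ℤ form a cyclic group of order 30.
As gcd(23, 30) = 1, raising to the 23rd power is a bijection on this group: if s^23 ≡ t^23 then (st^{−1})^23 = 1, and the only element of order dividing gcd(23, 30) = 1 is 1, so s = t.
With h(0) = 0 this makes h injective on all of ℤ/31ℤ, hence bijective (finite equal-size domain and codomain). In particular h is surjective.
Since h is surjective, we find the preimage of 17. The inverse of x ↦ x^23 on (ℤ/31ℤ)^× is x ↦ x^17, because 23·17 = 391 = 13·30 + 1 ≡ 1 (mod 30) and x^{30} = 1 for x ≠ 0 (Fermat). So h⁻¹(17) = 17^17 mod 31.
Repeated squaring mod 31: 17^1 ≡ 17, 17^2 ≡ 17² = 289 ≡ 10, 17^4 ≡ 10² = 100 ≡ 7, 17^8 ≡ 7² = 49 ≡ 18, 17^16 ≡ 18² = 324 ≡ 14. Since 17 = 16 + 1, 17^17 ≡ 14·17: 14·17 = 238 ≡ 21. So 17^17 ≡ 21 (mod 31).
Hence h⁻¹(17) = 21.

21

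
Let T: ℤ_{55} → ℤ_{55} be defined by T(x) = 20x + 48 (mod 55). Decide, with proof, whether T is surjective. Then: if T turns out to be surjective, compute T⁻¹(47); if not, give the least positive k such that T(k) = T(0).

Recall that surjectivity means every element of the codomain has a preimage under T.
Since gcd(20, 55) = 5, we have 20x ≡ 0 (mod 5) for all x, so T(x) ≡ 3 (mod 5).
But 0 ≢ 3 (mod 5), so 0 ∈ ℤ_{55} has no preimage. Thus T is not surjective.
Since T is not surjective, we find the least positive k with T(k) = T(0): this means 20k ≡ 0 (mod 55), i.e. 55 ∣ 20k. Since gcd(20, 55) = 5, dividing through by 5 this holds exactly when 11 ∣ 4k, and as gcd(4, 11) = 1, exactly when 11 ∣ k.
The smallest positive such k is 11.

11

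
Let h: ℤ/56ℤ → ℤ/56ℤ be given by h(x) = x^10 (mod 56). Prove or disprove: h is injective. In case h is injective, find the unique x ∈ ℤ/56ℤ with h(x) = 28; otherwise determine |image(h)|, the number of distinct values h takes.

8

h(6): Repeated squaring mod 56: 6^1 ≡ 6, 6^2 ≡ 6² = 36, 6^4 ≡ 36² = 1296 ≡ 8, 6^8 ≡ 8² = 64 ≡ 8. Since 10 = 8 + 2, 6^10 ≡ 8·36: 8·36 = 288 ≡ 8. So 6^10 ≡ 8 (mod 56).
h(8): Repeated squaring mod 56: 8^1 ≡ 8, 8^2 ≡ 8² = 64 ≡ 8, 8^4 ≡ 8² = 64 ≡ 8, 8^8 ≡ 8² = 64 ≡ 8. Since 10 = 8 + 2, 8^10 ≡ 8·8: 8·8 = 64 ≡ 8. So 8^10 ≡ 8 (mod 56).
So h(6) = h(8) = 8 while 6 ≠ 8, hence h is not injective.
Since h is not injective, we determine |image(h)|. Computing x^10 mod 56 for each x (by repeated squaring, reducing mod 56 at every step), the values h(0), h(1), …, h(55) are: 0, 1, 16, 25, 32, 9, 8, 49, 8, 9, 32, 25, 16, 1, 0, 1, 16, 25, 32, 9, 8, 49, 8, 9, 32, 25, 16, 1, 0, 1, 16, 25, 32, 9, 8, 49, 8, 9, 32, 25, 16, 1, 0, 1, 16, 25, 32, 9, 8, 49, 8, 9, 32, 25, 16, 1.
The distinct values are {0, 1, 8, 9, 16, 25, 32, 49}; there are 8 of them.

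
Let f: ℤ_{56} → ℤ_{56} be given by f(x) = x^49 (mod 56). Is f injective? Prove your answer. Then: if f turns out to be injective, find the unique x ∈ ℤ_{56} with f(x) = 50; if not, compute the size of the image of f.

f(0) = 0^49 = 0.
f(14): Repeated squaring mod 56: 14^1 ≡ 14, 14^2 ≡ 14² = 196 ≡ 28, 14^4 ≡ 28² = 784 ≡ 0, 14^8 ≡ 0² = 0, 14^16 ≡ 0² = 0, 14^32 ≡ 0² = 0. Since 49 = 32 + 16 + 1, 14^49 ≡ 0·0·14: 0·0 = 0, then 0·14 = 0. So 14^49 ≡ 0 (mod 56).
So f(0) = f(14) = 0 while 0 ≠ 14, so f is not injective.
Since f is not injective, we determine |image(f)|. Computing x^49 mod 56 for each x (by repeated squaring, reducing mod 56 at every step), the values f(0), f(1), …, f(55) are: 0, 1, 16, 3, 32, 5, 48, 7, 8, 9, 24, 11, 40, 13, 0, 15, 16, 17, 32, 19, 48, 21, 8, 23, 24, 25, 40, 27, 0, 29, 16, 31, 32, 33, 48, 35, 8, 37, 24, 39, 40, 41, 0, 43, 16, 45, 32, 47, 48, 49, 8, 51, 24, 53, 40, 55.
The distinct values are {0, 1, 3, 5, 7, 8, 9, 11, 13, 15, 16, 17, 19, 21, 23, 24, 25, 27, 29, 31, 32, 33, 35, 37, 39, 40, 41, 43, 45, 47, 48, 49, 51, 53, 55}; there are 35 of them.

35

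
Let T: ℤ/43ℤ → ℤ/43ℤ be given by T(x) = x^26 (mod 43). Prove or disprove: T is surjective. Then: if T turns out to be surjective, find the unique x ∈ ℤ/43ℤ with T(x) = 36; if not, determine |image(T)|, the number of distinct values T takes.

22

T(21): Repeated squaring mod 43: 21^1 ≡ 21, 21^2 ≡ 21² = 441 ≡ 11, 21^4 ≡ 11² = 121 ≡ 35, 21^8 ≡ 35² = 1225 ≡ 21, 21^16 ≡ 21² = 441 ≡ 11. Since 26 = 16 + 8 + 2, 21^26 ≡ 11·21·11: 11·21 = 231 ≡ 16, then 16·11 = 176 ≡ 4. So 21^26 ≡ 4 (mod 43).
T(22): Repeated squaring mod 43: 22^1 ≡ 22, 22^2 ≡ 22² = 484 ≡ 11, 22^4 ≡ 11² = 121 ≡ 35, 22^8 ≡ 35² = 1225 ≡ 21, 22^16 ≡ 21² = 441 ≡ 11. Since 26 = 16 + 8 + 2, 22^26 ≡ 11·21·11: 11·21 = 231 ≡ 16, then 16·11 = 176 ≡ 4. So 22^26 ≡ 4 (mod 43).
So T(21) = T(22) = 4 while 21 ≠ 22, so T is not injective.
A non-injective map from the 43-element set ℤ/43ℤ to itself takes at most 42 distinct values, so it cannot be surjective. Hence T is not surjective.
Since T is not surjective, we determine |image(T)|. Computing x^26 mod 43 for each x (by repeated squaring, reducing mod 43 at every step), the values T(0), T(1), …, T(42) are: 0, 1, 11, 15, 35, 14, 36, 6, 41, 10, 25, 16, 9, 31, 23, 38, 21, 40, 24, 13, 17, 4, 4, 17, 13, 24, 40, 21, 38, 23, 31, 9, 16, 25, 10, 41, 6, 36, 14, 35, 15, 11, 1.
The distinct values are {0, 1, 4, 6, 9, 10, 11, 13, 14, 15, 16, 17, 21, 23, 24, 25, 31, 35, 36, 38, 40, 41}; there are 22 of them.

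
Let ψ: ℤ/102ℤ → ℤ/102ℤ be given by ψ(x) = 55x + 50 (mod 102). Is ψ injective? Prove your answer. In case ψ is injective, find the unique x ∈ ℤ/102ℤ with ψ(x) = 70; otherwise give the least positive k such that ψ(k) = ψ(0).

If ψ(u) = ψ(v), then 55u ≡ 55v (mod 102). Because gcd(55, 102) = 1, we may cancel 55 to get u ≡ v (mod 102).
Hence ψ is injective.
We now compute 55⁻¹ mod 102 explicitly. Euclid's algorithm: 102 = 1·55 + 47, 55 = 1·47 + 8, 47 = 5·8 + 7, 8 = 1·7 + 1; back-substituting gives 1 = 13·55 − 7·102, so 55⁻¹ ≡ 13 (mod 102).
Since ψ is injective, we compute ψ⁻¹(70): solve 55x + 50 ≡ 70 (mod 102), i.e. 55x ≡ 20 (mod 102).
Multiplying by 55⁻¹ = 13 gives x ≡ 13·20 = 260 = 2·102 + 56 ≡ 56 (mod 102).
Check: ψ(56) = 55·56 + 50 = 3130 = 30·102 + 70 ≡ 70 (mod 102).

56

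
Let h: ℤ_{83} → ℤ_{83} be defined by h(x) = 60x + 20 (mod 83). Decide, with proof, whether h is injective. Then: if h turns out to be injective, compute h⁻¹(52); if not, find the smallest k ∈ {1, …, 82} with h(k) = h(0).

If h(x_1) = h(x_2), then 60x_1 ≡ 60x_2 (mod 83). Because gcd(60, 83) = 1, we may cancel 60 to get x_1 ≡ x_2 (mod 83).
Thus h is injective.
We now compute 60⁻¹ mod 83 explicitly. Euclid's algorithm: 83 = 1·60 + 23, 60 = 2·23 + 14, 23 = 1·14 + 9, 14 = 1·9 + 5, 9 = 1·5 + 4, 5 = 1·4 + 1; back-substituting gives 1 = 18·60 − 13·83, so 60⁻¹ ≡ 18 (mod 83).
Since h is injective, we compute h⁻¹(52): solve 60x + 20 ≡ 52 (mod 83), i.e. 60x ≡ 32 (mod 83).
Multiplying by 60⁻¹ = 18 gives x ≡ 18·32 = 576 = 6·83 + 78 ≡ 78 (mod 83).
Check: h(78) = 60·78 + 20 = 4700 = 56·83 + 52 ≡ 52 (mod 83).

78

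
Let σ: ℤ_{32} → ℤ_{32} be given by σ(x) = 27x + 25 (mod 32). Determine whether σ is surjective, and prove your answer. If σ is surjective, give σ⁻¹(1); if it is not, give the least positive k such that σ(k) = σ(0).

Recall that surjectivity means every element of the codomain has a preimage under σ.
Since gcd(27, 32) = 1, 27 is invertible modulo 32. Euclid's algorithm: 32 = 1·27 + 5, 27 = 5·5 + 2, 5 = 2·2 + 1; back-substituting gives 1 = 19·27 − 16·32, so 27⁻¹ ≡ 19 (mod 32).
Then y ↦ 19(y − 25) is a two-sided inverse to σ, so every y ∈ ℤ_{32} has a preimage.
Thus σ is surjective.
Since σ is surjective, we find σ⁻¹(1): we need 27x ≡ 1 − 25 ≡ 8 (mod 32). Using 27⁻¹ = 19: x ≡ 19·8 = 152 = 4·32 + 24, so x = 24.
Check: σ(24) = 27·24 + 25 = 673 = 21·32 + 1 ≡ 1 (mod 32).

24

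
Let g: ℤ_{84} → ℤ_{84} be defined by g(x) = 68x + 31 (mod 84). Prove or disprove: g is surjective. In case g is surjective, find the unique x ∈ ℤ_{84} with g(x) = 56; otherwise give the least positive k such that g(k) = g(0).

Since gcd(68, 84) = 4, we have 68x ≡ 0 (mod 4) for all x, so g(x) ≡ 3 (mod 4).
But 0 ≢ 3 (mod 4), so 0 ∈ ℤ_{84} has no preimage. So g is not surjective.
Since g is not surjective, we find the least positive k with g(k) = g(0): this means 68k ≡ 0 (mod 84), i.e. 84 ∣ 68k. Since gcd(68, 84) = 4, dividing through by 4 this holds exactly when 21 ∣ 17k, and as gcd(17, 21) = 1, exactly when 21 ∣ k.
The smallest positive such k is 21.

21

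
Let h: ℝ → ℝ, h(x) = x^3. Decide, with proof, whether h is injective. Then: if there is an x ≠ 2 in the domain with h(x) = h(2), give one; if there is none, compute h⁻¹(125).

On ℝ, x ↦ x^3 is strictly increasing (since 3 is odd), so h(u) = h(v) forces u = v. Thus h is injective.
Since x ↦ x^3 is strictly increasing on ℝ, it is injective there, so no x ≠ 2 in the domain has h(x) = h(2). We therefore compute h⁻¹(125) = 125^{1/3} = 5 (indeed 5^3 = 125).

5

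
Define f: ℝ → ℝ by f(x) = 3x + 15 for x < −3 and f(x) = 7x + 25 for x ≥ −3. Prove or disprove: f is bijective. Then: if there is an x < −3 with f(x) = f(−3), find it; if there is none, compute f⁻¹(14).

Both pieces are strictly increasing (slopes 3 and 7), so each is injective on its own interval.
The left piece maps (−∞, −3) onto (−∞, 6); the right piece maps [−3, ∞) onto [4, ∞).
These images overlap. In particular f(−3) = 4 (right piece), and solving 3x + 15 = 4 on the left piece gives x = −11/3 < −3.
So f(−11/3) = f(−3) with −11/3 ≠ −3, and f is not injective, hence not bijective. This x = −11/3 is the requested value below −3.

-11/3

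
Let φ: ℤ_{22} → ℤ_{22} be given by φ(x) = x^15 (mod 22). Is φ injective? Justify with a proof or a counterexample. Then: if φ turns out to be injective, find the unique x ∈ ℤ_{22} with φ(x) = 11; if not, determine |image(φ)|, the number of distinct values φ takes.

φ(1) = 1^15 = 1.
φ(3): Repeated squaring mod 22: 3^1 ≡ 3, 3^2 ≡ 3² = 9, 3^4 ≡ 9² = 81 ≡ 15, 3^8 ≡ 15² = 225 ≡ 5. Since 15 = 8 + 4 + 2 + 1, 3^15 ≡ 5·15·9·3: 5·15 = 75 ≡ 9, then 9·9 = 81 ≡ 15, then 15·3 = 45 ≡ 1. So 3^15 ≡ 1 (mod 22).
So φ(1) = φ(3) = 1 while 1 ≠ 3, therefore φ is not injective.
Since φ is not injective, we determine |image(φ)|. Computing x^15 mod 22 for each x (by repeated squaring, reducing mod 22 at every step), the values φ(0), φ(1), …, φ(21) are: 0, 1, 10, 1, 12, 1, 10, 21, 10, 1, 10, 11, 12, 21, 12, 1, 12, 21, 10, 21, 12, 21.
The distinct values are {0, 1, 10, 11, 12, 21}; there are 6 of them.

6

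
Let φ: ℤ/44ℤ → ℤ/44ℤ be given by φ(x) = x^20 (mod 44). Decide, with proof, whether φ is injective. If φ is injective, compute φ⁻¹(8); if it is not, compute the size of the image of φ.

4

φ(1) = 1^20 = 1.
φ(3): Repeated squaring mod 44: 3^1 ≡ 3, 3^2 ≡ 3² = 9, 3^4 ≡ 9² = 81 ≡ 37, 3^8 ≡ 37² = 1369 ≡ 5, 3^16 ≡ 5² = 25. Since 20 = 16 + 4, 3^20 ≡ 25·37: 25·37 = 925 ≡ 1. So 3^20 ≡ 1 (mod 44).
So φ(1) = φ(3) = 1 while 1 ≠ 3, thus φ is not injective.
Since φ is not injective, we determine |image(φ)|. Computing x^20 mod 44 for each x (by repeated squaring, reducing mod 44 at every step), the values φ(0), φ(1), …, φ(43) are: 0, 1, 12, 1, 12, 1, 12, 1, 12, 1, 12, 33, 12, 1, 12, 1, 12, 1, 12, 1, 12, 1, 0, 1, 12, 1, 12, 1, 12, 1, 12, 1, 12, 33, 12, 1, 12, 1, 12, 1, 12, 1, 12, 1.
The distinct values are {0, 1, 12, 33}; there are 4 of them.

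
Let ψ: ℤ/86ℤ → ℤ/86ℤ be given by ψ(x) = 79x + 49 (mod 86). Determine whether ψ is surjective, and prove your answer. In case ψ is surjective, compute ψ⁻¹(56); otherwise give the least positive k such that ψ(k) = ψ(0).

By definition, surjectivity means every element of the codomain has a preimage under ψ.
Since gcd(79, 86) = 1, 79 is invertible modulo 86. Euclid's algorithm: 86 = 1·79 + 7, 79 = 11·7 + 2, 7 = 3·2 + 1; back-substituting gives 1 = 49·79 − 45·86, so 79⁻¹ ≡ 49 (mod 86).
For any y ∈ ℤ/86ℤ, x = 49(y − 49) mod 86 satisfies ψ(x) = 79·49(y − 49) + 49 ≡ y (since 79·49 ≡ 1 mod 86). So every y has a preimage.
Hence ψ is surjective.
Since ψ is surjective, we compute ψ⁻¹(56): solve 79x + 49 ≡ 56 (mod 86), i.e. 79x ≡ 7 (mod 86).
Multiplying by 79⁻¹ = 49 gives x ≡ 49·7 = 343 = 3·86 + 85 ≡ 85 (mod 86).
Check: ψ(85) = 79·85 + 49 = 6764 = 78·86 + 56 ≡ 56 (mod 86).

85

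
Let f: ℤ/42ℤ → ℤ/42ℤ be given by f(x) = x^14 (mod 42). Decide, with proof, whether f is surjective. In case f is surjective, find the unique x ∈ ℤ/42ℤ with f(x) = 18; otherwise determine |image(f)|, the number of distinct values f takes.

16

f(4): Repeated squaring mod 42: 4^1 ≡ 4, 4^2 ≡ 4² = 16, 4^4 ≡ 16² = 256 ≡ 4, 4^8 ≡ 4² = 16. Since 14 = 8 + 4 + 2, 4^14 ≡ 16·4·16: 16·4 = 64 ≡ 22, then 22·16 = 352 ≡ 16. So 4^14 ≡ 16 (mod 42).
f(10): Repeated squaring mod 42: 10^1 ≡ 10, 10^2 ≡ 10² = 100 ≡ 16, 10^4 ≡ 16² = 256 ≡ 4, 10^8 ≡ 4² = 16. Since 14 = 8 + 4 + 2, 10^14 ≡ 16·4·16: 16·4 = 64 ≡ 22, then 22·16 = 352 ≡ 16. So 10^14 ≡ 16 (mod 42).
So f(4) = f(10) = 16 while 4 ≠ 10, therefore f is not injective.
A non-injective map from the 42-element set ℤ/42ℤ to itself takes at most 41 distinct values, so it cannot be surjective. Hence f is not surjective.
Since f is not surjective, we determine |image(f)|. Computing x^14 mod 42 for each x (by repeated squaring, reducing mod 42 at every step), the values f(0), f(1), …, f(41) are: 0, 1, 4, 9, 16, 25, 36, 7, 22, 39, 16, 37, 18, 1, 28, 15, 4, 37, 30, 25, 22, 21, 22, 25, 30, 37, 4, 15, 28, 1, 18, 37, 16, 39, 22, 7, 36, 25, 16, 9, 4, 1.
The distinct values are {0, 1, 4, 7, 9, 15, 16, 18, 21, 22, 25, 28, 30, 36, 37, 39}; there are 16 of them.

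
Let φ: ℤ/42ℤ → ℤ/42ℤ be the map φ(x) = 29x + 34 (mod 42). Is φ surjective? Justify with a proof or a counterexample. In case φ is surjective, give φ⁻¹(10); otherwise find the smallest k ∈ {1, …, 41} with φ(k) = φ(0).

18

Since gcd(29, 42) = 1, 29 is invertible modulo 42. Euclid's algorithm: 42 = 1·29 + 13, 29 = 2·13 + 3, 13 = 4·3 + 1; back-substituting gives 1 = 29·29 − 20·42, so 29⁻¹ ≡ 29 (mod 42).
Then y ↦ 29(y − 34) is a two-sided inverse to φ, so every y ∈ ℤ/42ℤ has a preimage.
Hence φ is surjective.
Since φ is surjective, we compute φ⁻¹(10): solve 29x + 34 ≡ 10 (mod 42), i.e. 29x ≡ 18 (mod 42).
Multiplying by 29⁻¹ = 29 gives x ≡ 29·18 = 522 = 12·42 + 18 ≡ 18 (mod 42).
Check: φ(18) = 29·18 + 34 = 556 = 13·42 + 10 ≡ 10 (mod 42).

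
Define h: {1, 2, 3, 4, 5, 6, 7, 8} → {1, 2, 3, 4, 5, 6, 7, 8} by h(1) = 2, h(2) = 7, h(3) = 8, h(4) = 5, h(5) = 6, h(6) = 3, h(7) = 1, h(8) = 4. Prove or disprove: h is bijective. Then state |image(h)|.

The values 2, 7, 8, 5, 6, 3, 1, 4 are a permutation of {1, 2, 3, 4, 5, 6, 7, 8}: each element appears exactly once.
So h is injective and surjective, hence bijective.
The image of h is {1, 2, 3, 4, 5, 6, 7, 8}, which has 8 elements.

8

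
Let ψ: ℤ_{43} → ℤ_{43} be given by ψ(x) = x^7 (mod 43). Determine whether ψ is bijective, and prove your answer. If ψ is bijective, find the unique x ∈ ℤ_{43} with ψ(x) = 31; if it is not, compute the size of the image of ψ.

ψ(1) = 1^7 = 1.
ψ(4): Repeated squaring mod 43: 4^1 ≡ 4, 4^2 ≡ 4² = 16, 4^4 ≡ 16² = 256 ≡ 41. Since 7 = 4 + 2 + 1, 4^7 ≡ 41·16·4: 41·16 = 656 ≡ 11, then 11·4 = 44 ≡ 1. So 4^7 ≡ 1 (mod 43).
So ψ(1) = ψ(4) = 1 while 1 ≠ 4, thus ψ is not injective, hence not bijective.
Since ψ is not bijective, we determine |image(ψ)|. Computing x^7 mod 43 for each x (by repeated squaring, reducing mod 43 at every step), the values ψ(0), ψ(1), …, ψ(42) are: 0, 1, 42, 37, 1, 37, 6, 7, 42, 36, 6, 1, 37, 36, 36, 36, 1, 36, 7, 37, 37, 1, 42, 6, 6, 36, 7, 42, 7, 7, 7, 6, 42, 37, 7, 1, 36, 37, 6, 42, 6, 1, 42.
The distinct values are {0, 1, 6, 7, 36, 37, 42}; there are 7 of them.

7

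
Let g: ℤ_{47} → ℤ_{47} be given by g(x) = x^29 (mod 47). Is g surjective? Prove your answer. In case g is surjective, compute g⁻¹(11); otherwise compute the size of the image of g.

23

Since 47 is prime, the nonzero elements of ℤ_{47} form a cyclic group of order 46.
As gcd(29, 46) = 1, raising to the 29th power is a bijection on this group: if a^29 ≡ b^29 then (ab^{−1})^29 = 1, and the only element of order dividing gcd(29, 46) = 1 is 1, so a = b.
With g(0) = 0 this makes g injective on all of ℤ_{47}, hence bijective (finite equal-size domain and codomain). In particular g is surjective.
Since g is surjective, we find the preimage of 11. The inverse of x ↦ x^29 on (ℤ_{47})^× is x ↦ x^27, because 29·27 = 783 = 17·46 + 1 ≡ 1 (mod 46) and x^{46} = 1 for x ≠ 0 (Fermat). So g⁻¹(11) = 11^27 mod 47.
Repeated squaring mod 47: 11^1 ≡ 11, 11^2 ≡ 11² = 121 ≡ 27, 11^4 ≡ 27² = 729 ≡ 24, 11^8 ≡ 24² = 576 ≡ 12, 11^16 ≡ 12² = 144 ≡ 3. Since 27 = 16 + 8 + 2 + 1, 11^27 ≡ 3·12·27·11: 3·12 = 36, then 36·27 = 972 ≡ 32, then 32·11 = 352 ≡ 23. So 11^27 ≡ 23 (mod 47).
Hence g⁻¹(11) = 23.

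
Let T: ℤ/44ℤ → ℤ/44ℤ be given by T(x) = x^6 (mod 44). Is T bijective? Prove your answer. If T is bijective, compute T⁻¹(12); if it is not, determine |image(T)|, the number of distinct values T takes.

12

T(10): Repeated squaring mod 44: 10^1 ≡ 10, 10^2 ≡ 10² = 100 ≡ 12, 10^4 ≡ 12² = 144 ≡ 12. Since 6 = 4 + 2, 10^6 ≡ 12·12: 12·12 = 144 ≡ 12. So 10^6 ≡ 12 (mod 44).
T(12): Repeated squaring mod 44: 12^1 ≡ 12, 12^2 ≡ 12² = 144 ≡ 12, 12^4 ≡ 12² = 144 ≡ 12. Since 6 = 4 + 2, 12^6 ≡ 12·12: 12·12 = 144 ≡ 12. So 12^6 ≡ 12 (mod 44).
So T(10) = T(12) = 12 while 10 ≠ 12, thus T is not injective, hence not bijective.
Since T is not bijective, we determine |image(T)|. Computing x^6 mod 44 for each x (by repeated squaring, reducing mod 44 at every step), the values T(0), T(1), …, T(43) are: 0, 1, 20, 25, 4, 5, 16, 37, 36, 9, 12, 33, 12, 9, 36, 37, 16, 5, 4, 25, 20, 1, 0, 1, 20, 25, 4, 5, 16, 37, 36, 9, 12, 33, 12, 9, 36, 37, 16, 5, 4, 25, 20, 1.
The distinct values are {0, 1, 4, 5, 9, 12, 16, 20, 25, 33, 36, 37}; there are 12 of them.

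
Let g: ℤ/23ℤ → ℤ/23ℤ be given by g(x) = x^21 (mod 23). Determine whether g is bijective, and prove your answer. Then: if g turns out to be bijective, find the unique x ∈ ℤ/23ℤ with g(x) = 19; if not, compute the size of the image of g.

Since 23 is prime, the nonzero elements of ℤ/23ℤ form a cyclic group of order 22.
As gcd(21, 22) = 1, raising to the 21st power is a bijection on this group: if x_1^21 ≡ x_2^21 then (x_1x_2^{−1})^21 = 1, and the only element of order dividing gcd(21, 22) = 1 is 1, so x_1 = x_2.
With g(0) = 0 this makes g injective on all of ℤ/23ℤ, hence bijective (finite equal-size domain and codomain). In particular g is bijective.
Since g is bijective, we find the preimage of 19. The inverse of x ↦ x^21 on (ℤ/23ℤ)^× is x ↦ x^21, because 21·21 = 441 = 20·22 + 1 ≡ 1 (mod 22) and x^{22} = 1 for x ≠ 0 (Fermat). So g⁻¹(19) = 19^21 mod 23.
Repeated squaring mod 23: 19^1 ≡ 19, 19^2 ≡ 19² = 361 ≡ 16, 19^4 ≡ 16² = 256 ≡ 3, 19^8 ≡ 3² = 9, 19^16 ≡ 9² = 81 ≡ 12. Since 21 = 16 + 4 + 1, 19^21 ≡ 12·3·19: 12·3 = 36 ≡ 13, then 13·19 = 247 ≡ 17. So 19^21 ≡ 17 (mod 23).
Hence g⁻¹(19) = 17.

17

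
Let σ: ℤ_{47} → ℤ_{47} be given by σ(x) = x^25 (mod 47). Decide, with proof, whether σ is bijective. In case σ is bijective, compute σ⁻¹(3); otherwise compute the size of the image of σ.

Since 47 is prime, the nonzero elements of ℤ_{47} form a cyclic group of order 46.
As gcd(25, 46) = 1, raising to the 25th power is a bijection on this group: if s^25 ≡ t^25 then (st^{−1})^25 = 1, and the only element of order dividing gcd(25, 46) = 1 is 1, so s = t.
With σ(0) = 0 this makes σ injective on all of ℤ_{47}, hence bijective (finite equal-size domain and codomain). In particular σ is bijective.
Since σ is bijective, we find the preimage of 3. The inverse of x ↦ x^25 on (ℤ_{47})^× is x ↦ x^35, because 25·35 = 875 = 19·46 + 1 ≡ 1 (mod 46) and x^{46} = 1 for x ≠ 0 (Fermat). So σ⁻¹(3) = 3^35 mod 47.
Repeated squaring mod 47: 3^1 ≡ 3, 3^2 ≡ 3² = 9, 3^4 ≡ 9² = 81 ≡ 34, 3^8 ≡ 34² = 1156 ≡ 28, 3^16 ≡ 28² = 784 ≡ 32, 3^32 ≡ 32² = 1024 ≡ 37. Since 35 = 32 + 2 + 1, 3^35 ≡ 37·9·3: 37·9 = 333 ≡ 4, then 4·3 = 12. So 3^35 ≡ 12 (mod 47).
Hence σ⁻¹(3) = 12.

12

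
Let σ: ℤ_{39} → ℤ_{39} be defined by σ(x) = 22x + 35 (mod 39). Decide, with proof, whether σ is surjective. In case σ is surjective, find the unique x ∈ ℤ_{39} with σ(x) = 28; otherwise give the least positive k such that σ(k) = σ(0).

Since gcd(22, 39) = 1, 22 is invertible modulo 39. Euclid's algorithm: 39 = 1·22 + 17, 22 = 1·17 + 5, 17 = 3·5 + 2, 5 = 2·2 + 1; back-substituting gives 1 = 16·22 − 9·39, so 22⁻¹ ≡ 16 (mod 39).
For any y ∈ ℤ_{39}, x = 16(y − 35) mod 39 satisfies σ(x) = 22·16(y − 35) + 35 ≡ y (since 22·16 ≡ 1 mod 39). So every y has a preimage.
Hence σ is surjective.
Since σ is surjective, we compute σ⁻¹(28): solve 22x + 35 ≡ 28 (mod 39), i.e. 22x ≡ 32 (mod 39).
Multiplying by 22⁻¹ = 16 gives x ≡ 16·32 = 512 = 13·39 + 5 ≡ 5 (mod 39).
Check: σ(5) = 22·5 + 35 = 145 = 3·39 + 28 ≡ 28 (mod 39).

5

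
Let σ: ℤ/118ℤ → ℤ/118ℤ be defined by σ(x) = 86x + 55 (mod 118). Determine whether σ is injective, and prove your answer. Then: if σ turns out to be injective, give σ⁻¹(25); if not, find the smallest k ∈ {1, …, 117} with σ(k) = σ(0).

59

We have gcd(86, 118) = 2 > 1. Taking s = 0 and t = 59: σ(0) = 55 and σ(59) = 86·59 + 55 = 5129 ≡ 55 (mod 118).
So σ(0) = σ(59) while 0 ≠ 59, so σ is not injective.
Since σ is not injective, we find the least positive k with σ(k) = σ(0): this means 86k ≡ 0 (mod 118), i.e. 118 ∣ 86k. Since gcd(86, 118) = 2, dividing through by 2 this holds exactly when 59 ∣ 43k, and as gcd(43, 59) = 1, exactly when 59 ∣ k.
The smallest positive such k is 59.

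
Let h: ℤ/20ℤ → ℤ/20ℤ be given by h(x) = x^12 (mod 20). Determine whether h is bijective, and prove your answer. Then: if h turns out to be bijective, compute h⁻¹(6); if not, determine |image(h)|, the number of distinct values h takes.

4

h(1) = 1^12 = 1.
h(3): Repeated squaring mod 20: 3^1 ≡ 3, 3^2 ≡ 3² = 9, 3^4 ≡ 9² = 81 ≡ 1, 3^8 ≡ 1² = 1. Since 12 = 8 + 4, 3^12 ≡ 1·1: 1·1 = 1. So 3^12 ≡ 1 (mod 20).
So h(1) = h(3) = 1 while 1 ≠ 3, hence h is not injective, hence not bijective.
Since h is not bijective, we determine |image(h)|. Computing x^12 mod 20 for each x (by repeated squaring, reducing mod 20 at every step), the values h(0), h(1), …, h(19) are: 0, 1, 16, 1, 16, 5, 16, 1, 16, 1, 0, 1, 16, 1, 16, 5, 16, 1, 16, 1.
The distinct values are {0, 1, 5, 16}; there are 4 of them.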